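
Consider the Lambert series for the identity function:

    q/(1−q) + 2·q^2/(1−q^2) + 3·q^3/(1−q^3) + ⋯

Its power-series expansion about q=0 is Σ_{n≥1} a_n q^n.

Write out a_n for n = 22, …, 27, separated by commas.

36, 24, 60, 31, 42, 40

[q^22] f(22)=22,f(11)=11,f(2)=2,f(1)=1 ⇒ 36
[q^23] f(23)=23,f(1)=1 ⇒ 24
n=24: 24·1 12·2 8·3 6·4 4·6 3·8 2·12 1·24  f→[24+12+8+6+4+3+2+1]=60
d|25:{25,5,1}  Σf=25+5+1=31
[q^26] f(26)=26,f(13)=13,f(2)=2,f(1)=1 ⇒ 42
q^27  k|27↦f(k): 27:27 9:9 3:3 1:1  a_27=40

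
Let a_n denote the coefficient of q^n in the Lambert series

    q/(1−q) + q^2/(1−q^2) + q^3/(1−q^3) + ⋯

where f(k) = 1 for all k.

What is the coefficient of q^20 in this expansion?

[q^20] f(20)=1,f(10)=1,f(5)=1,f(4)=1,f(2)=1,f(1)=1 ⇒ 6

a_20 = 6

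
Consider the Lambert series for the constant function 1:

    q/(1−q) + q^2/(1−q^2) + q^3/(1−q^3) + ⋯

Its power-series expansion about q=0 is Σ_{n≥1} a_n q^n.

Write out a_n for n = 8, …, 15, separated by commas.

[q^8] f(8)=1,f(4)=1,f(2)=1,f(1)=1 ⇒ 4
q^9  k|9↦f(k): 1:1 3:1 9:1  a_9=3
q^10  k|10↦f(k): 10:1 5:1 2:1 1:1  a_10=4
n=11: 11·1 1·11  f→[1+1]=2
[q^12] f(12)=1,f(6)=1,f(4)=1,f(3)=1,f(2)=1,f(1)=1 ⇒ 6
q^13  k|13↦f(k): 1:1 13:1  a_13=2
d|14:{14,7,2,1}  Σf=1+1+1+1=4
q^15  k|15↦f(k): 1:1 3:1 5:1 15:1  a_15=4

4, 3, 4, 2, 6, 2, 4, 4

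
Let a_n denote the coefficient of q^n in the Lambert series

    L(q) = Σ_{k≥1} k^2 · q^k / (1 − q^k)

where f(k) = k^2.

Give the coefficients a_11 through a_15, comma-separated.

122, 210, 170, 250, 260

d|11:{1,11}  Σf=1+121=122
n=12: 1·12 2·6 3·4 4·3 6·2 12·1  f→[1+4+9+16+36+144]=210
n=13: 1·13 13·1  f→[1+169]=170
[q^14] f(14)=196,f(7)=49,f(2)=4,f(1)=1 ⇒ 250
d|15:{15,5,3,1}  Σf=225+25+9+1=260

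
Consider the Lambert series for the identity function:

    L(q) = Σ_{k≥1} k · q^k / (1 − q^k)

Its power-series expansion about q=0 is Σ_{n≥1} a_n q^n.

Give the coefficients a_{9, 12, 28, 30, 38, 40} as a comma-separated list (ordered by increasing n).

q^9  k|9↦f(k): 1:1 3:3 9:9  a_9=13
n=12: 12·1 6·2 4·3 3·4 2·6 1·12  f→[12+6+4+3+2+1]=28
q^28  k|28↦f(k): 1:1 2:2 4:4 7:7 14:14 28:28  a_28=56
d|30:{1,2,3,5,6,10,15,30}  Σf=1+2+3+5+6+10+15+30=72
q^38  k|38↦f(k): 1:1 2:2 19:19 38:38  a_38=60
q^40  k|40↦f(k): 1:1 2:2 4:4 5:5 8:8 10:10 20:20 40:40  a_40=90

13, 28, 56, 72, 60, 90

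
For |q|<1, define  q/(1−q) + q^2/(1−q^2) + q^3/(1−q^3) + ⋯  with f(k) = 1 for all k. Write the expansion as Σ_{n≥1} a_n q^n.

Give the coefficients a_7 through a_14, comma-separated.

d|7:{7,1}  Σf=1+1=2
d|8:{1,2,4,8}  Σf=1+1+1+1=4
d|9:{1,3,9}  Σf=1+1+1=3
[q^10] f(1)=1,f(2)=1,f(5)=1,f(10)=1 ⇒ 4
[q^11] f(11)=1,f(1)=1 ⇒ 2
q^12  k|12↦f(k): 1:1 2:1 3:1 4:1 6:1 12:1  a_12=6
[q^13] f(1)=1,f(13)=1 ⇒ 2
[q^14] f(14)=1,f(7)=1,f(2)=1,f(1)=1 ⇒ 4

2, 4, 3, 4, 2, 6, 2, 4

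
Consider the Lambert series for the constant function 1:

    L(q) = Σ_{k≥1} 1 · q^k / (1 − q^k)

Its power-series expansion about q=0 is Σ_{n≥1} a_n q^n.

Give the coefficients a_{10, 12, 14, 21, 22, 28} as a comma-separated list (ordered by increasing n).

d|10:{10,5,2,1}  Σf=1+1+1+1=4
d|12:{1,2,3,4,6,12}  Σf=1+1+1+1+1+1=6
n=14: 1·14 2·7 7·2 14·1  f→[1+1+1+1]=4
q^21  k|21↦f(k): 21:1 7:1 3:1 1:1  a_21=4
[q^22] f(22)=1,f(11)=1,f(2)=1,f(1)=1 ⇒ 4
n=28: 28·1 14·2 7·4 4·7 2·14 1·28  f→[1+1+1+1+1+1]=6

4, 6, 4, 4, 4, 6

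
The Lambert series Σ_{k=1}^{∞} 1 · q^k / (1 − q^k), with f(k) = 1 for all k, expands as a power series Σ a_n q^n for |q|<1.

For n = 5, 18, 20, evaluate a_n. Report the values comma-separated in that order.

2, 6, 6

q^5  k|5↦f(k): 5:1 1:1  a_5=2
[q^18] f(18)=1,f(9)=1,f(6)=1,f(3)=1,f(2)=1,f(1)=1 ⇒ 6
d|20:{1,2,4,5,10,20}  Σf=1+1+1+1+1+1=6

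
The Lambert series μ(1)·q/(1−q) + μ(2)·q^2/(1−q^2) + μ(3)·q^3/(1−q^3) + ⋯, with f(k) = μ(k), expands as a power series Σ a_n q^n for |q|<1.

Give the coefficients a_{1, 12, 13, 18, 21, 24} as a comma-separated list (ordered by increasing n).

n=1: 1·1  μ→[1]=1
[q^12] μ(1)=1,μ(2)=-1,μ(3)=-1,μ(4)=0,μ(6)=1,μ(12)=0 ⇒ 0
d|13:{13,1}  Σμ=(-1)+1=0
q^18  k|18↦μ(k): 18:0 9:0 6:1 3:-1 2:-1 1:1  a_18=0
n=21: 21·1 7·3 3·7 1·21  μ→[1+(-1)+(-1)+1]=0
q^24  k|24↦μ(k): 1:1 2:-1 3:-1 4:0 6:1 8:0 12:0 24:0  a_24=0

1, 0, 0, 0, 0, 0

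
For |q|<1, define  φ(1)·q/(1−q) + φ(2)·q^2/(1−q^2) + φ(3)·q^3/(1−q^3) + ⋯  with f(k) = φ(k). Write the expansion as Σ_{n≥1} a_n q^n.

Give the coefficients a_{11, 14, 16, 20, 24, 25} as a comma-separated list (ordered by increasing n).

[q^11] φ(11)=10,φ(1)=1 ⇒ 11
[q^14] φ(14)=6,φ(7)=6,φ(2)=1,φ(1)=1 ⇒ 14
n=16: 1·16 2·8 4·4 8·2 16·1  φ→[1+1+2+4+8]=16
[q^20] φ(20)=8,φ(10)=4,φ(5)=4,φ(4)=2,φ(2)=1,φ(1)=1 ⇒ 20
n=24: 24·1 12·2 8·3 6·4 4·6 3·8 2·12 1·24  φ→[8+4+4+2+2+2+1+1]=24
n=25: 25·1 5·5 1·25  φ→[20+4+1]=25

11, 14, 16, 20, 24, 25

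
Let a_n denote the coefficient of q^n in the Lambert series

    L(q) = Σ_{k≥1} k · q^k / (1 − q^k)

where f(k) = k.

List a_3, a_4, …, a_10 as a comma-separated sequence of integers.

[q^3] f(1)=1,f(3)=3 ⇒ 4
d|4:{4,2,1}  Σf=4+2+1=7
d|5:{5,1}  Σf=5+1=6
d|6:{6,3,2,1}  Σf=6+3+2+1=12
[q^7] f(7)=7,f(1)=1 ⇒ 8
n=8: 8·1 4·2 2·4 1·8  f→[8+4+2+1]=15
d|9:{9,3,1}  Σf=9+3+1=13
q^10  k|10↦f(k): 10:10 5:5 2:2 1:1  a_10=18

4, 7, 6, 12, 8, 15, 13, 18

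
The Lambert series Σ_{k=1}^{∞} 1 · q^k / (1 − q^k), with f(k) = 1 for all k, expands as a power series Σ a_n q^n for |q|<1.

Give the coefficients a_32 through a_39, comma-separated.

q^32  k|32↦f(k): 32:1 16:1 8:1 4:1 2:1 1:1  a_32=6
q^33  k|33↦f(k): 33:1 11:1 3:1 1:1  a_33=4
d|34:{34,17,2,1}  Σf=1+1+1+1=4
q^35  k|35↦f(k): 1:1 5:1 7:1 35:1  a_35=4
n=36: 1·36 2·18 3·12 4·9 6·6 9·4 12·3 18·2 36·1  f→[1+1+1+1+1+1+1+1+1]=9
q^37  k|37↦f(k): 37:1 1:1  a_37=2
[q^38] f(38)=1,f(19)=1,f(2)=1,f(1)=1 ⇒ 4
q^39  k|39↦f(k): 1:1 3:1 13:1 39:1  a_39=4

6, 4, 4, 4, 9, 2, 4, 4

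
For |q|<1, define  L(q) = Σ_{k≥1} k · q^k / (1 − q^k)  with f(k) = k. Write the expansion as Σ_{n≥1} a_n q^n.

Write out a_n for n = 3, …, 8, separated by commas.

4, 7, 6, 12, 8, 15

n=3: 3·1 1·3  f→[3+1]=4
n=4: 1·4 2·2 4·1  f→[1+2+4]=7
q^5  k|5↦f(k): 1:1 5:5  a_5=6
q^6  k|6↦f(k): 1:1 2:2 3:3 6:6  a_6=12
q^7  k|7↦f(k): 7:7 1:1  a_7=8
[q^8] f(1)=1,f(2)=2,f(4)=4,f(8)=8 ⇒ 15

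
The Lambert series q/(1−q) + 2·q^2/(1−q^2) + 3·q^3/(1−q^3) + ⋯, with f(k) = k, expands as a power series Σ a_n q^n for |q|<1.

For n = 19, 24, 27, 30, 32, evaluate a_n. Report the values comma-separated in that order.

d|19:{19,1}  Σf=19+1=20
d|24:{24,12,8,6,4,3,2,1}  Σf=24+12+8+6+4+3+2+1=60
n=27: 1·27 3·9 9·3 27·1  f→[1+3+9+27]=40
q^30  k|30↦f(k): 30:30 15:15 10:10 6:6 5:5 3:3 2:2 1:1  a_30=72
n=32: 1·32 2·16 4·8 8·4 16·2 32·1  f→[1+2+4+8+16+32]=63

20, 60, 40, 72, 63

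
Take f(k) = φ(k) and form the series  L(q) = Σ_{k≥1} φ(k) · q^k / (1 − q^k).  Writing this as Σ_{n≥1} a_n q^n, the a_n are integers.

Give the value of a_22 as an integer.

d|22:{1,2,11,22}  Σφ=1+1+10+10=22

a_22 = 22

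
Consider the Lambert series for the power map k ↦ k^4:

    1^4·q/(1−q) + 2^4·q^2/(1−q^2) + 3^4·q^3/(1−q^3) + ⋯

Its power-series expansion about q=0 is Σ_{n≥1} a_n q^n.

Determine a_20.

a_20 = 170898

q^20  k|20↦f(k): 20:160000 10:10000 5:625 4:256 2:16 1:1  a_20=170898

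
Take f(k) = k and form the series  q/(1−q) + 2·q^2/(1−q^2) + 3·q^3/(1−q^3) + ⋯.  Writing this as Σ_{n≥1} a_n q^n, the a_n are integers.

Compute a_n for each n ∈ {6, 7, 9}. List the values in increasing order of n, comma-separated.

12, 8, 13

q^6  k|6↦f(k): 6:6 3:3 2:2 1:1  a_6=12
n=7: 1·7 7·1  f→[1+7]=8
d|9:{1,3,9}  Σf=1+3+9=13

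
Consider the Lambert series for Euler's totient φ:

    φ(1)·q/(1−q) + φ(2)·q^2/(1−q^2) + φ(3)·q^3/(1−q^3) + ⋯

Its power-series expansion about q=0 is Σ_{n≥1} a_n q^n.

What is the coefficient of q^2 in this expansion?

[q^2] φ(1)=1,φ(2)=1 ⇒ 2

a_2 = 2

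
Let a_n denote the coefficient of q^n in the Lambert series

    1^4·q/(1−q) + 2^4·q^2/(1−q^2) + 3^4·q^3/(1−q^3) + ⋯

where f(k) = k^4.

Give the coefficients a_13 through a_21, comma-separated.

d|13:{13,1}  Σf=28561+1=28562
[q^14] f(14)=38416,f(7)=2401,f(2)=16,f(1)=1 ⇒ 40834
[q^15] f(1)=1,f(3)=81,f(5)=625,f(15)=50625 ⇒ 51332
d|16:{16,8,4,2,1}  Σf=65536+4096+256+16+1=69905
[q^17] f(17)=83521,f(1)=1 ⇒ 83522
q^18  k|18↦f(k): 18:104976 9:6561 6:1296 3:81 2:16 1:1  a_18=112931
q^19  k|19↦f(k): 1:1 19:130321  a_19=130322
d|20:{20,10,5,4,2,1}  Σf=160000+10000+625+256+16+1=170898
d|21:{21,7,3,1}  Σf=194481+2401+81+1=196964

28562, 40834, 51332, 69905, 83522, 112931, 130322, 170898, 196964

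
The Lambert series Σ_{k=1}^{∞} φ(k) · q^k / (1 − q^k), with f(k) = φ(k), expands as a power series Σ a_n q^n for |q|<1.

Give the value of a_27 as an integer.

n=27: 27·1 9·3 3·9 1·27  φ→[18+6+2+1]=27

a_27 = 27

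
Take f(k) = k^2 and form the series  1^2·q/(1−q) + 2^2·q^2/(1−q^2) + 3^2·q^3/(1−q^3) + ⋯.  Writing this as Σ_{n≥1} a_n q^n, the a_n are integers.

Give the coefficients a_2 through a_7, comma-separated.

5, 10, 21, 26, 50, 50

[q^2] f(2)=4,f(1)=1 ⇒ 5
q^3  k|3↦f(k): 3:9 1:1  a_3=10
q^4  k|4↦f(k): 4:16 2:4 1:1  a_4=21
[q^5] f(1)=1,f(5)=25 ⇒ 26
n=6: 6·1 3·2 2·3 1·6  f→[36+9+4+1]=50
d|7:{1,7}  Σf=1+49=50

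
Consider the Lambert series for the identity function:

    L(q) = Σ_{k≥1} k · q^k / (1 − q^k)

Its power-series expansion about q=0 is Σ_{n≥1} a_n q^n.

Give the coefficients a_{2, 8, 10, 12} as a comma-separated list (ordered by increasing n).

d|2:{2,1}  Σf=2+1=3
n=8: 8·1 4·2 2·4 1·8  f→[8+4+2+1]=15
d|10:{10,5,2,1}  Σf=10+5+2+1=18
q^12  k|12↦f(k): 1:1 2:2 3:3 4:4 6:6 12:12  a_12=28

3, 15, 18, 28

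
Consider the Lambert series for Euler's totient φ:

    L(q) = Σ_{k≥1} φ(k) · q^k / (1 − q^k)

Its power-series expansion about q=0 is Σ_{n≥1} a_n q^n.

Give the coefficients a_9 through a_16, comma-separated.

q^9  k|9↦φ(k): 1:1 3:2 9:6  a_9=9
q^10  k|10↦φ(k): 10:4 5:4 2:1 1:1  a_10=10
q^11  k|11↦φ(k): 11:10 1:1  a_11=11
q^12  k|12↦φ(k): 1:1 2:1 3:2 4:2 6:2 12:4  a_12=12
d|13:{1,13}  Σφ=1+12=13
d|14:{14,7,2,1}  Σφ=6+6+1+1=14
n=15: 15·1 5·3 3·5 1·15  φ→[8+4+2+1]=15
[q^16] φ(16)=8,φ(8)=4,φ(4)=2,φ(2)=1,φ(1)=1 ⇒ 16

9, 10, 11, 12, 13, 14, 15, 16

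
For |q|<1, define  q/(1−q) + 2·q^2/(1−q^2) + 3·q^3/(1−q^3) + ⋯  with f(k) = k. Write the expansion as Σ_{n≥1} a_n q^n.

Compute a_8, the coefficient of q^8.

a_8 = 15

n=8: 1·8 2·4 4·2 8·1  f→[1+2+4+8]=15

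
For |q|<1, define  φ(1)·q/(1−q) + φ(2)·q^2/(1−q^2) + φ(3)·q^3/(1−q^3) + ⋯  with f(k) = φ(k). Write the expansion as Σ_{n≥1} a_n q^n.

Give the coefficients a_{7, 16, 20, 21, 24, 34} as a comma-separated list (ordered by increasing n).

q^7  k|7↦φ(k): 1:1 7:6  a_7=7
[q^16] φ(16)=8,φ(8)=4,φ(4)=2,φ(2)=1,φ(1)=1 ⇒ 16
[q^20] φ(1)=1,φ(2)=1,φ(4)=2,φ(5)=4,φ(10)=4,φ(20)=8 ⇒ 20
q^21  k|21↦φ(k): 21:12 7:6 3:2 1:1  a_21=21
q^24  k|24↦φ(k): 24:8 12:4 8:4 6:2 4:2 3:2 2:1 1:1  a_24=24
n=34: 34·1 17·2 2·17 1·34  φ→[16+16+1+1]=34

7, 16, 20, 21, 24, 34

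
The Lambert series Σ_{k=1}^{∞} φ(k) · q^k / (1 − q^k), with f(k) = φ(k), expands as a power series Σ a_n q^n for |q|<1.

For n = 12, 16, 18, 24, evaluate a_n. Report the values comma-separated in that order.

n=12: 12·1 6·2 4·3 3·4 2·6 1·12  φ→[4+2+2+2+1+1]=12
n=16: 1·16 2·8 4·4 8·2 16·1  φ→[1+1+2+4+8]=16
d|18:{1,2,3,6,9,18}  Σφ=1+1+2+2+6+6=18
n=24: 24·1 12·2 8·3 6·4 4·6 3·8 2·12 1·24  φ→[8+4+4+2+2+2+1+1]=24

12, 16, 18, 24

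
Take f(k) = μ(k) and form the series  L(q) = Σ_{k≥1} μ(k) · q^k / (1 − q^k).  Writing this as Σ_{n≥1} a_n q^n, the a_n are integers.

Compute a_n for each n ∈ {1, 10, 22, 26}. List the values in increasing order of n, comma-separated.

1, 0, 0, 0

n=1: 1·1  μ→[1]=1
[q^10] μ(1)=1,μ(2)=-1,μ(5)=-1,μ(10)=1 ⇒ 0
n=22: 22·1 11·2 2·11 1·22  μ→[1+(-1)+(-1)+1]=0
d|26:{1,2,13,26}  Σμ=1+(-1)+(-1)+1=0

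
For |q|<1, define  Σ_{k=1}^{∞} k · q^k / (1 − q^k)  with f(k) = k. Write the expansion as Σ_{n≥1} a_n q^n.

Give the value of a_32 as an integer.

a_32 = 63

d|32:{32,16,8,4,2,1}  Σf=32+16+8+4+2+1=63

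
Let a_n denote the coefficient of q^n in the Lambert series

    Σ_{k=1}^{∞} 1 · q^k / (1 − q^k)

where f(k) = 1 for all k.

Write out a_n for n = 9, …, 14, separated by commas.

[q^9] f(9)=1,f(3)=1,f(1)=1 ⇒ 3
d|10:{10,5,2,1}  Σf=1+1+1+1=4
d|11:{11,1}  Σf=1+1=2
q^12  k|12↦f(k): 1:1 2:1 3:1 4:1 6:1 12:1  a_12=6
d|13:{1,13}  Σf=1+1=2
d|14:{14,7,2,1}  Σf=1+1+1+1=4

3, 4, 2, 6, 2, 4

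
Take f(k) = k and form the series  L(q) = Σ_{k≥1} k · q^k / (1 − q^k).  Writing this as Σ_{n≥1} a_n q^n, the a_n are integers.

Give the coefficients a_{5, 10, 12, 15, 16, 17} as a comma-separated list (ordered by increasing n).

6, 18, 28, 24, 31, 18

d|5:{1,5}  Σf=1+5=6
q^10  k|10↦f(k): 10:10 5:5 2:2 1:1  a_10=18
[q^12] f(12)=12,f(6)=6,f(4)=4,f(3)=3,f(2)=2,f(1)=1 ⇒ 28
[q^15] f(15)=15,f(5)=5,f(3)=3,f(1)=1 ⇒ 24
q^16  k|16↦f(k): 1:1 2:2 4:4 8:8 16:16  a_16=31
d|17:{1,17}  Σf=1+17=18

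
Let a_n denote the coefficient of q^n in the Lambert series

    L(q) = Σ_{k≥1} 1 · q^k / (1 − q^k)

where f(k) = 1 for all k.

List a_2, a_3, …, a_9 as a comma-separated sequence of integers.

2, 2, 3, 2, 4, 2, 4, 3

[q^2] f(1)=1,f(2)=1 ⇒ 2
[q^3] f(3)=1,f(1)=1 ⇒ 2
d|4:{1,2,4}  Σf=1+1+1=3
[q^5] f(1)=1,f(5)=1 ⇒ 2
q^6  k|6↦f(k): 1:1 2:1 3:1 6:1  a_6=4
q^7  k|7↦f(k): 7:1 1:1  a_7=2
d|8:{8,4,2,1}  Σf=1+1+1+1=4
[q^9] f(1)=1,f(3)=1,f(9)=1 ⇒ 3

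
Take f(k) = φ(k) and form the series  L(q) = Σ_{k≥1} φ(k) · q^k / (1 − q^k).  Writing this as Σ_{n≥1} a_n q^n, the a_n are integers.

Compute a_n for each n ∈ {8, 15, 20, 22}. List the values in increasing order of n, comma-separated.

[q^8] φ(8)=4,φ(4)=2,φ(2)=1,φ(1)=1 ⇒ 8
q^15  k|15↦φ(k): 1:1 3:2 5:4 15:8  a_15=15
[q^20] φ(1)=1,φ(2)=1,φ(4)=2,φ(5)=4,φ(10)=4,φ(20)=8 ⇒ 20
n=22: 22·1 11·2 2·11 1·22  φ→[10+10+1+1]=22

8, 15, 20, 22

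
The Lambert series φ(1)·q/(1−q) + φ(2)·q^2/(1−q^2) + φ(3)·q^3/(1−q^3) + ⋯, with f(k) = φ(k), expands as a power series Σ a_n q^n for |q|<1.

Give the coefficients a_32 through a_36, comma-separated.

d|32:{1,2,4,8,16,32}  Σφ=1+1+2+4+8+16=32
n=33: 1·33 3·11 11·3 33·1  φ→[1+2+10+20]=33
q^34  k|34↦φ(k): 1:1 2:1 17:16 34:16  a_34=34
n=35: 35·1 7·5 5·7 1·35  φ→[24+6+4+1]=35
n=36: 36·1 18·2 12·3 9·4 6·6 4·9 3·12 2·18 1·36  φ→[12+6+4+6+2+2+2+1+1]=36

32, 33, 34, 35, 36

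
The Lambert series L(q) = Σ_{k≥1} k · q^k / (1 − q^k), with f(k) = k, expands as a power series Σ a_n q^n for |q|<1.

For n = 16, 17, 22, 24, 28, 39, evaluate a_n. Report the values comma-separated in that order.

q^16  k|16↦f(k): 1:1 2:2 4:4 8:8 16:16  a_16=31
q^17  k|17↦f(k): 17:17 1:1  a_17=18
n=22: 22·1 11·2 2·11 1·22  f→[22+11+2+1]=36
n=24: 24·1 12·2 8·3 6·4 4·6 3·8 2·12 1·24  f→[24+12+8+6+4+3+2+1]=60
n=28: 1·28 2·14 4·7 7·4 14·2 28·1  f→[1+2+4+7+14+28]=56
n=39: 1·39 3·13 13·3 39·1  f→[1+3+13+39]=56

31, 18, 36, 60, 56, 56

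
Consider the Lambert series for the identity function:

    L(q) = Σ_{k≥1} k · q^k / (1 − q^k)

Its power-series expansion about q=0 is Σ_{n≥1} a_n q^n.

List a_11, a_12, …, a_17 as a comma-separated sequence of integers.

12, 28, 14, 24, 24, 31, 18

[q^11] f(1)=1,f(11)=11 ⇒ 12
n=12: 1·12 2·6 3·4 4·3 6·2 12·1  f→[1+2+3+4+6+12]=28
[q^13] f(13)=13,f(1)=1 ⇒ 14
[q^14] f(14)=14,f(7)=7,f(2)=2,f(1)=1 ⇒ 24
d|15:{1,3,5,15}  Σf=1+3+5+15=24
n=16: 16·1 8·2 4·4 2·8 1·16  f→[16+8+4+2+1]=31
d|17:{1,17}  Σf=1+17=18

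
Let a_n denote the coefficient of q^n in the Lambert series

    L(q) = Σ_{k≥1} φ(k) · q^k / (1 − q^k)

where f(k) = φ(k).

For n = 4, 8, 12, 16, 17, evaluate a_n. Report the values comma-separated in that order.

q^4  k|4↦φ(k): 4:2 2:1 1:1  a_4=4
[q^8] φ(8)=4,φ(4)=2,φ(2)=1,φ(1)=1 ⇒ 8
n=12: 12·1 6·2 4·3 3·4 2·6 1·12  φ→[4+2+2+2+1+1]=12
q^16  k|16↦φ(k): 1:1 2:1 4:2 8:4 16:8  a_16=16
n=17: 1·17 17·1  φ→[1+16]=17

4, 8, 12, 16, 17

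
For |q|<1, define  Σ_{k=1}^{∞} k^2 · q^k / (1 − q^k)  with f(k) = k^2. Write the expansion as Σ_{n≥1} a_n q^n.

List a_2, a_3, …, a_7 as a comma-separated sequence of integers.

n=2: 1·2 2·1  f→[1+4]=5
[q^3] f(3)=9,f(1)=1 ⇒ 10
d|4:{4,2,1}  Σf=16+4+1=21
d|5:{5,1}  Σf=25+1=26
n=6: 1·6 2·3 3·2 6·1  f→[1+4+9+36]=50
n=7: 7·1 1·7  f→[49+1]=50

5, 10, 21, 26, 50, 50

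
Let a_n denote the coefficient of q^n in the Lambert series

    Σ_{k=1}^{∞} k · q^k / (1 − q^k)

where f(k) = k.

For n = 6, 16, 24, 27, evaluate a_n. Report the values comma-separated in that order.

12, 31, 60, 40

q^6  k|6↦f(k): 6:6 3:3 2:2 1:1  a_6=12
n=16: 1·16 2·8 4·4 8·2 16·1  f→[1+2+4+8+16]=31
d|24:{24,12,8,6,4,3,2,1}  Σf=24+12+8+6+4+3+2+1=60
[q^27] f(27)=27,f(9)=9,f(3)=3,f(1)=1 ⇒ 40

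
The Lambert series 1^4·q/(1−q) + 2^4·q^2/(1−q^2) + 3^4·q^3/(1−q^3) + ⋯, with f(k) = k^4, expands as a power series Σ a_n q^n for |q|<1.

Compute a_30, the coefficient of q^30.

d|30:{1,2,3,5,6,10,15,30}  Σf=1+16+81+625+1296+10000+50625+810000=872644

a_30 = 872644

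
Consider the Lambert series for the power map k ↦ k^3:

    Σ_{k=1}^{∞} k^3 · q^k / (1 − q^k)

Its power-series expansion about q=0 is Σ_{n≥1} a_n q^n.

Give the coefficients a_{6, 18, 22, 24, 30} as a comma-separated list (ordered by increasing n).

[q^6] f(1)=1,f(2)=8,f(3)=27,f(6)=216 ⇒ 252
d|18:{1,2,3,6,9,18}  Σf=1+8+27+216+729+5832=6813
d|22:{1,2,11,22}  Σf=1+8+1331+10648=11988
n=24: 1·24 2·12 3·8 4·6 6·4 8·3 12·2 24·1  f→[1+8+27+64+216+512+1728+13824]=16380
n=30: 1·30 2·15 3·10 5·6 6·5 10·3 15·2 30·1  f→[1+8+27+125+216+1000+3375+27000]=31752

252, 6813, 11988, 16380, 31752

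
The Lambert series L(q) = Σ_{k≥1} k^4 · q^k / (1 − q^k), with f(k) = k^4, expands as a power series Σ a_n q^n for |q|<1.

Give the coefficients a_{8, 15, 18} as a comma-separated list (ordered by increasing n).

4369, 51332, 112931

q^8  k|8↦f(k): 8:4096 4:256 2:16 1:1  a_8=4369
n=15: 15·1 5·3 3·5 1·15  f→[50625+625+81+1]=51332
q^18  k|18↦f(k): 1:1 2:16 3:81 6:1296 9:6561 18:104976  a_18=112931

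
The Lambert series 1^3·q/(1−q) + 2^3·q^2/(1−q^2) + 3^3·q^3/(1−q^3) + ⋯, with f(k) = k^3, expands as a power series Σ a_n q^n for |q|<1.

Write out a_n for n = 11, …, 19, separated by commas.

1332, 2044, 2198, 3096, 3528, 4681, 4914, 6813, 6860

d|11:{11,1}  Σf=1331+1=1332
d|12:{12,6,4,3,2,1}  Σf=1728+216+64+27+8+1=2044
q^13  k|13↦f(k): 1:1 13:2197  a_13=2198
n=14: 1·14 2·7 7·2 14·1  f→[1+8+343+2744]=3096
q^15  k|15↦f(k): 15:3375 5:125 3:27 1:1  a_15=3528
n=16: 1·16 2·8 4·4 8·2 16·1  f→[1+8+64+512+4096]=4681
q^17  k|17↦f(k): 1:1 17:4913  a_17=4914
[q^18] f(1)=1,f(2)=8,f(3)=27,f(6)=216,f(9)=729,f(18)=5832 ⇒ 6813
d|19:{1,19}  Σf=1+6859=6860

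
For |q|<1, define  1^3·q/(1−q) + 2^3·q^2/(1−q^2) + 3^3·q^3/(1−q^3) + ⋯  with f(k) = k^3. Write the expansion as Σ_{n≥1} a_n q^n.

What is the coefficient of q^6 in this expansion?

a_6 = 252

q^6  k|6↦f(k): 1:1 2:8 3:27 6:216  a_6=252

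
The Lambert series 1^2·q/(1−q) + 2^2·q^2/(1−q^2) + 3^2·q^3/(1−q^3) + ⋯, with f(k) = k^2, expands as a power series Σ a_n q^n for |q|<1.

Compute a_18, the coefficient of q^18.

n=18: 18·1 9·2 6·3 3·6 2·9 1·18  f→[324+81+36+9+4+1]=455

a_18 = 455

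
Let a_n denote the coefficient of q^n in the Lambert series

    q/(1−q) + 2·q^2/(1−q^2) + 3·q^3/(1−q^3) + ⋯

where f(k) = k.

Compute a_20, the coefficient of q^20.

a_20 = 42

d|20:{20,10,5,4,2,1}  Σf=20+10+5+4+2+1=42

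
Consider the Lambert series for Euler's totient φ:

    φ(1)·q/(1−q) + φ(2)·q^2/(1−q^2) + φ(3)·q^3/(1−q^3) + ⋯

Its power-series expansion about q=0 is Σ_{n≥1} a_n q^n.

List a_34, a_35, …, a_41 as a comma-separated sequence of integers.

q^34  k|34↦φ(k): 34:16 17:16 2:1 1:1  a_34=34
q^35  k|35↦φ(k): 35:24 7:6 5:4 1:1  a_35=35
q^36  k|36↦φ(k): 1:1 2:1 3:2 4:2 6:2 9:6 12:4 18:6 36:12  a_36=36
[q^37] φ(37)=36,φ(1)=1 ⇒ 37
d|38:{38,19,2,1}  Σφ=18+18+1+1=38
d|39:{1,3,13,39}  Σφ=1+2+12+24=39
n=40: 40·1 20·2 10·4 8·5 5·8 4·10 2·20 1·40  φ→[16+8+4+4+4+2+1+1]=40
[q^41] φ(41)=40,φ(1)=1 ⇒ 41

34, 35, 36, 37, 38, 39, 40, 41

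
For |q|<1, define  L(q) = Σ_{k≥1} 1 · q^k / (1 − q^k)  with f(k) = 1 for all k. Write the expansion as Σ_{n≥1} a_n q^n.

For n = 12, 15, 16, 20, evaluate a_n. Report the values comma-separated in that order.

6, 4, 5, 6

q^12  k|12↦f(k): 1:1 2:1 3:1 4:1 6:1 12:1  a_12=6
[q^15] f(1)=1,f(3)=1,f(5)=1,f(15)=1 ⇒ 4
d|16:{1,2,4,8,16}  Σf=1+1+1+1+1=5
q^20  k|20↦f(k): 1:1 2:1 4:1 5:1 10:1 20:1  a_20=6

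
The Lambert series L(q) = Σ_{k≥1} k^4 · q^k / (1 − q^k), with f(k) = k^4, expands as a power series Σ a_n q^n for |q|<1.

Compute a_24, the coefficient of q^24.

a_24 = 358258

n=24: 24·1 12·2 8·3 6·4 4·6 3·8 2·12 1·24  f→[331776+20736+4096+1296+256+81+16+1]=358258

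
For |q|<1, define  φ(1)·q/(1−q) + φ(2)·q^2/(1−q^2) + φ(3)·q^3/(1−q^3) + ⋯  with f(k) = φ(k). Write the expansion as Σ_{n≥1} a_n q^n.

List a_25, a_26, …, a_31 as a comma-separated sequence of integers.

d|25:{1,5,25}  Σφ=1+4+20=25
d|26:{1,2,13,26}  Σφ=1+1+12+12=26
q^27  k|27↦φ(k): 1:1 3:2 9:6 27:18  a_27=27
n=28: 28·1 14·2 7·4 4·7 2·14 1·28  φ→[12+6+6+2+1+1]=28
d|29:{29,1}  Σφ=28+1=29
[q^30] φ(30)=8,φ(15)=8,φ(10)=4,φ(6)=2,φ(5)=4,φ(3)=2,φ(2)=1,φ(1)=1 ⇒ 30
d|31:{1,31}  Σφ=1+30=31

25, 26, 27, 28, 29, 30, 31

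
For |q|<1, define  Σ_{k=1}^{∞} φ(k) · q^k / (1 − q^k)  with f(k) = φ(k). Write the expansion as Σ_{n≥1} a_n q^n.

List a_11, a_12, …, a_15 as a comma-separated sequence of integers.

d|11:{1,11}  Σφ=1+10=11
d|12:{12,6,4,3,2,1}  Σφ=4+2+2+2+1+1=12
n=13: 1·13 13·1  φ→[1+12]=13
q^14  k|14↦φ(k): 14:6 7:6 2:1 1:1  a_14=14
d|15:{15,5,3,1}  Σφ=8+4+2+1=15

11, 12, 13, 14, 15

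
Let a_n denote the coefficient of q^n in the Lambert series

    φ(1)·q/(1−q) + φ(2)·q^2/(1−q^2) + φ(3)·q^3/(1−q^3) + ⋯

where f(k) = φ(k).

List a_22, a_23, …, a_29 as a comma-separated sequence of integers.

d|22:{22,11,2,1}  Σφ=10+10+1+1=22
n=23: 1·23 23·1  φ→[1+22]=23
q^24  k|24↦φ(k): 1:1 2:1 3:2 4:2 6:2 8:4 12:4 24:8  a_24=24
n=25: 1·25 5·5 25·1  φ→[1+4+20]=25
n=26: 26·1 13·2 2·13 1·26  φ→[12+12+1+1]=26
d|27:{1,3,9,27}  Σφ=1+2+6+18=27
d|28:{1,2,4,7,14,28}  Σφ=1+1+2+6+6+12=28
q^29  k|29↦φ(k): 1:1 29:28  a_29=29

22, 23, 24, 25, 26, 27, 28, 29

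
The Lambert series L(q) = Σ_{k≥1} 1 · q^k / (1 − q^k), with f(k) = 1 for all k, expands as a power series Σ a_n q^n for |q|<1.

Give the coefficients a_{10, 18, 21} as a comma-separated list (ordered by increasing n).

4, 6, 4

[q^10] f(1)=1,f(2)=1,f(5)=1,f(10)=1 ⇒ 4
q^18  k|18↦f(k): 1:1 2:1 3:1 6:1 9:1 18:1  a_18=6
n=21: 1·21 3·7 7·3 21·1  f→[1+1+1+1]=4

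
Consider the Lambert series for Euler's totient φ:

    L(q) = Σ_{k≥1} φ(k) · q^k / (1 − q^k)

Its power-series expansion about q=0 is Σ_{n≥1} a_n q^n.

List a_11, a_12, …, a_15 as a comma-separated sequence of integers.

q^11  k|11↦φ(k): 1:1 11:10  a_11=11
q^12  k|12↦φ(k): 12:4 6:2 4:2 3:2 2:1 1:1  a_12=12
n=13: 13·1 1·13  φ→[12+1]=13
n=14: 1·14 2·7 7·2 14·1  φ→[1+1+6+6]=14
[q^15] φ(1)=1,φ(3)=2,φ(5)=4,φ(15)=8 ⇒ 15

11, 12, 13, 14, 15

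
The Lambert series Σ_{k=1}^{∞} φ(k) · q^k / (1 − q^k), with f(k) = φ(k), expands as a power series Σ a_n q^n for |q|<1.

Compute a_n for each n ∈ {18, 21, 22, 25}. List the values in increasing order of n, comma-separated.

q^18  k|18↦φ(k): 18:6 9:6 6:2 3:2 2:1 1:1  a_18=18
[q^21] φ(21)=12,φ(7)=6,φ(3)=2,φ(1)=1 ⇒ 21
[q^22] φ(22)=10,φ(11)=10,φ(2)=1,φ(1)=1 ⇒ 22
q^25  k|25↦φ(k): 25:20 5:4 1:1  a_25=25

18, 21, 22, 25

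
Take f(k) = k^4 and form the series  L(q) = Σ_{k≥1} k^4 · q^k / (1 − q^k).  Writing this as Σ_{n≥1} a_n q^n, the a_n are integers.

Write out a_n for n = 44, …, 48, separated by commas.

3997266, 4158518, 4757314, 4879682, 5732210

n=44: 1·44 2·22 4·11 11·4 22·2 44·1  f→[1+16+256+14641+234256+3748096]=3997266
q^45  k|45↦f(k): 45:4100625 15:50625 9:6561 5:625 3:81 1:1  a_45=4158518
q^46  k|46↦f(k): 1:1 2:16 23:279841 46:4477456  a_46=4757314
[q^47] f(47)=4879681,f(1)=1 ⇒ 4879682
q^48  k|48↦f(k): 1:1 2:16 3:81 4:256 6:1296 8:4096 12:20736 16:65536 24:331776 48:5308416  a_48=5732210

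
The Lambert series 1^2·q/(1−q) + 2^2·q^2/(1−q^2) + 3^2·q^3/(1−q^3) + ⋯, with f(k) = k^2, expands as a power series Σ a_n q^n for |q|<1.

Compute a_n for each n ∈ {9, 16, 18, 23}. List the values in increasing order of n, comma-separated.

n=9: 9·1 3·3 1·9  f→[81+9+1]=91
d|16:{16,8,4,2,1}  Σf=256+64+16+4+1=341
d|18:{1,2,3,6,9,18}  Σf=1+4+9+36+81+324=455
q^23  k|23↦f(k): 1:1 23:529  a_23=530

91, 341, 455, 530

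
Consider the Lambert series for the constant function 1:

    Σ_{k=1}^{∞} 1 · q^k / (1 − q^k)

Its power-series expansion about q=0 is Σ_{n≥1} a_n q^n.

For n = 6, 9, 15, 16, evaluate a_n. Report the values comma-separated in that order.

d|6:{1,2,3,6}  Σf=1+1+1+1=4
q^9  k|9↦f(k): 9:1 3:1 1:1  a_9=3
[q^15] f(1)=1,f(3)=1,f(5)=1,f(15)=1 ⇒ 4
[q^16] f(1)=1,f(2)=1,f(4)=1,f(8)=1,f(16)=1 ⇒ 5

4, 3, 4, 5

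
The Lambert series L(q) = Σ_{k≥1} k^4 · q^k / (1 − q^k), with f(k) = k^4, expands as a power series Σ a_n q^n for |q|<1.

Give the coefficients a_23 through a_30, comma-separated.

279842, 358258, 391251, 485554, 538084, 655746, 707282, 872644

[q^23] f(23)=279841,f(1)=1 ⇒ 279842
q^24  k|24↦f(k): 24:331776 12:20736 8:4096 6:1296 4:256 3:81 2:16 1:1  a_24=358258
q^25  k|25↦f(k): 25:390625 5:625 1:1  a_25=391251
n=26: 1·26 2·13 13·2 26·1  f→[1+16+28561+456976]=485554
d|27:{1,3,9,27}  Σf=1+81+6561+531441=538084
d|28:{1,2,4,7,14,28}  Σf=1+16+256+2401+38416+614656=655746
q^29  k|29↦f(k): 29:707281 1:1  a_29=707282
q^30  k|30↦f(k): 1:1 2:16 3:81 5:625 6:1296 10:10000 15:50625 30:810000  a_30=872644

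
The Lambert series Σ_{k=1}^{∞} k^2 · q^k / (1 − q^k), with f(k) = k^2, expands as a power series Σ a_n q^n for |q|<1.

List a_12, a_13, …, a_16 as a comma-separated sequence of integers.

[q^12] f(1)=1,f(2)=4,f(3)=9,f(4)=16,f(6)=36,f(12)=144 ⇒ 210
q^13  k|13↦f(k): 13:169 1:1  a_13=170
[q^14] f(14)=196,f(7)=49,f(2)=4,f(1)=1 ⇒ 250
n=15: 15·1 5·3 3·5 1·15  f→[225+25+9+1]=260
n=16: 16·1 8·2 4·4 2·8 1·16  f→[256+64+16+4+1]=341

210, 170, 250, 260, 341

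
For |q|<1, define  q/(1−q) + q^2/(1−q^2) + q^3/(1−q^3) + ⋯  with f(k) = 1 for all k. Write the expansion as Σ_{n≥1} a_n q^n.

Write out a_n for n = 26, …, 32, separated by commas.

4, 4, 6, 2, 8, 2, 6

[q^26] f(26)=1,f(13)=1,f(2)=1,f(1)=1 ⇒ 4
n=27: 1·27 3·9 9·3 27·1  f→[1+1+1+1]=4
n=28: 1·28 2·14 4·7 7·4 14·2 28·1  f→[1+1+1+1+1+1]=6
d|29:{29,1}  Σf=1+1=2
[q^30] f(1)=1,f(2)=1,f(3)=1,f(5)=1,f(6)=1,f(10)=1,f(15)=1,f(30)=1 ⇒ 8
d|31:{1,31}  Σf=1+1=2
n=32: 1·32 2·16 4·8 8·4 16·2 32·1  f→[1+1+1+1+1+1]=6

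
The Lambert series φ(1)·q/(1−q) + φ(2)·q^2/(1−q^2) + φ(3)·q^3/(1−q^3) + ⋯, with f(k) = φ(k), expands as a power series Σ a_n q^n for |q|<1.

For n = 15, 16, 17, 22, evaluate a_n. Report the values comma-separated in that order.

n=15: 15·1 5·3 3·5 1·15  φ→[8+4+2+1]=15
n=16: 1·16 2·8 4·4 8·2 16·1  φ→[1+1+2+4+8]=16
d|17:{17,1}  Σφ=16+1=17
q^22  k|22↦φ(k): 1:1 2:1 11:10 22:10  a_22=22

15, 16, 17, 22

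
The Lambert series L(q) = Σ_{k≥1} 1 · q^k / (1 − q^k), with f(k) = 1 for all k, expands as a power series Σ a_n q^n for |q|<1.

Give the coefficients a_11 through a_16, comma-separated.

q^11  k|11↦f(k): 1:1 11:1  a_11=2
n=12: 12·1 6·2 4·3 3·4 2·6 1·12  f→[1+1+1+1+1+1]=6
q^13  k|13↦f(k): 13:1 1:1  a_13=2
d|14:{14,7,2,1}  Σf=1+1+1+1=4
q^15  k|15↦f(k): 15:1 5:1 3:1 1:1  a_15=4
d|16:{1,2,4,8,16}  Σf=1+1+1+1+1=5

2, 6, 2, 4, 4, 5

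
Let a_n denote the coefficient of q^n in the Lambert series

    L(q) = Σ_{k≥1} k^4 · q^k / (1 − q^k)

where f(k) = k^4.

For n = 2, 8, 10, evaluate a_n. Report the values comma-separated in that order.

q^2  k|2↦f(k): 2:16 1:1  a_2=17
[q^8] f(8)=4096,f(4)=256,f(2)=16,f(1)=1 ⇒ 4369
n=10: 1·10 2·5 5·2 10·1  f→[1+16+625+10000]=10642

17, 4369, 10642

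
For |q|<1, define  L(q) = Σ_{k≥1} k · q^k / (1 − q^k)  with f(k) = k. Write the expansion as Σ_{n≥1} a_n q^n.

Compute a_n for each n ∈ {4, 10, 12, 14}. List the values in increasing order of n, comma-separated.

q^4  k|4↦f(k): 4:4 2:2 1:1  a_4=7
q^10  k|10↦f(k): 10:10 5:5 2:2 1:1  a_10=18
d|12:{12,6,4,3,2,1}  Σf=12+6+4+3+2+1=28
[q^14] f(1)=1,f(2)=2,f(7)=7,f(14)=14 ⇒ 24

7, 18, 28, 24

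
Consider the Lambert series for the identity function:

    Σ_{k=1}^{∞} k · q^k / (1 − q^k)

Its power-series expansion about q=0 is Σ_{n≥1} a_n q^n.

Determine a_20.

d|20:{20,10,5,4,2,1}  Σf=20+10+5+4+2+1=42

a_20 = 42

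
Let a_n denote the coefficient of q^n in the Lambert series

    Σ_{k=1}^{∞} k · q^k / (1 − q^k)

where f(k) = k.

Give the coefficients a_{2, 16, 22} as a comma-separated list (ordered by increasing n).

3, 31, 36

d|2:{2,1}  Σf=2+1=3
[q^16] f(16)=16,f(8)=8,f(4)=4,f(2)=2,f(1)=1 ⇒ 31
n=22: 1·22 2·11 11·2 22·1  f→[1+2+11+22]=36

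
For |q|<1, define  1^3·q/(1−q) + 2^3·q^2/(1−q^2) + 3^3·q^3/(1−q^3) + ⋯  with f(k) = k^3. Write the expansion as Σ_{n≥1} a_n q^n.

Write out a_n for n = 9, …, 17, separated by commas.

q^9  k|9↦f(k): 1:1 3:27 9:729  a_9=757
n=10: 1·10 2·5 5·2 10·1  f→[1+8+125+1000]=1134
d|11:{11,1}  Σf=1331+1=1332
[q^12] f(1)=1,f(2)=8,f(3)=27,f(4)=64,f(6)=216,f(12)=1728 ⇒ 2044
d|13:{13,1}  Σf=2197+1=2198
[q^14] f(14)=2744,f(7)=343,f(2)=8,f(1)=1 ⇒ 3096
d|15:{15,5,3,1}  Σf=3375+125+27+1=3528
q^16  k|16↦f(k): 16:4096 8:512 4:64 2:8 1:1  a_16=4681
n=17: 17·1 1·17  f→[4913+1]=4914

757, 1134, 1332, 2044, 2198, 3096, 3528, 4681, 4914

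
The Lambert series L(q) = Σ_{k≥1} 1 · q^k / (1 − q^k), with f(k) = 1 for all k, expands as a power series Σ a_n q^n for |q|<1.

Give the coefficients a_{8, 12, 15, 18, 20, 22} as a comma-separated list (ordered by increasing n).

4, 6, 4, 6, 6, 4

q^8  k|8↦f(k): 8:1 4:1 2:1 1:1  a_8=4
q^12  k|12↦f(k): 12:1 6:1 4:1 3:1 2:1 1:1  a_12=6
d|15:{1,3,5,15}  Σf=1+1+1+1=4
d|18:{1,2,3,6,9,18}  Σf=1+1+1+1+1+1=6
q^20  k|20↦f(k): 20:1 10:1 5:1 4:1 2:1 1:1  a_20=6
n=22: 22·1 11·2 2·11 1·22  f→[1+1+1+1]=4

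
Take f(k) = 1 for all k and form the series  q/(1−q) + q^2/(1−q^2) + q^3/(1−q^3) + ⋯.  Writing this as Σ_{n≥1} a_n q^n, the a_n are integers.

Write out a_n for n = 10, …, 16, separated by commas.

4, 2, 6, 2, 4, 4, 5

n=10: 10·1 5·2 2·5 1·10  f→[1+1+1+1]=4
[q^11] f(1)=1,f(11)=1 ⇒ 2
n=12: 12·1 6·2 4·3 3·4 2·6 1·12  f→[1+1+1+1+1+1]=6
q^13  k|13↦f(k): 13:1 1:1  a_13=2
[q^14] f(14)=1,f(7)=1,f(2)=1,f(1)=1 ⇒ 4
n=15: 15·1 5·3 3·5 1·15  f→[1+1+1+1]=4
n=16: 16·1 8·2 4·4 2·8 1·16  f→[1+1+1+1+1]=5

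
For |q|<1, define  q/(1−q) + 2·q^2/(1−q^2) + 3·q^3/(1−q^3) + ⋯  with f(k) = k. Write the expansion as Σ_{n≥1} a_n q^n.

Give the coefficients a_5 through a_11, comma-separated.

d|5:{1,5}  Σf=1+5=6
n=6: 6·1 3·2 2·3 1·6  f→[6+3+2+1]=12
n=7: 7·1 1·7  f→[7+1]=8
d|8:{8,4,2,1}  Σf=8+4+2+1=15
n=9: 9·1 3·3 1·9  f→[9+3+1]=13
[q^10] f(10)=10,f(5)=5,f(2)=2,f(1)=1 ⇒ 18
q^11  k|11↦f(k): 11:11 1:1  a_11=12

6, 12, 8, 15, 13, 18, 12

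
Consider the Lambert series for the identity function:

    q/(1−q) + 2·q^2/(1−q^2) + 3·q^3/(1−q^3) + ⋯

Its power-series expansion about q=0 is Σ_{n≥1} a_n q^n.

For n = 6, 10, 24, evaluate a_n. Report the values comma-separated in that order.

12, 18, 60

d|6:{1,2,3,6}  Σf=1+2+3+6=12
q^10  k|10↦f(k): 1:1 2:2 5:5 10:10  a_10=18
[q^24] f(1)=1,f(2)=2,f(3)=3,f(4)=4,f(6)=6,f(8)=8,f(12)=12,f(24)=24 ⇒ 60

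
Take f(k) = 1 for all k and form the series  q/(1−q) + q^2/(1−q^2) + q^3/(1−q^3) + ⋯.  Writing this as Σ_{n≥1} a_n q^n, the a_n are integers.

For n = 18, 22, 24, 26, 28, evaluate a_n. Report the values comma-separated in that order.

[q^18] f(18)=1,f(9)=1,f(6)=1,f(3)=1,f(2)=1,f(1)=1 ⇒ 6
[q^22] f(1)=1,f(2)=1,f(11)=1,f(22)=1 ⇒ 4
[q^24] f(1)=1,f(2)=1,f(3)=1,f(4)=1,f(6)=1,f(8)=1,f(12)=1,f(24)=1 ⇒ 8
n=26: 1·26 2·13 13·2 26·1  f→[1+1+1+1]=4
d|28:{28,14,7,4,2,1}  Σf=1+1+1+1+1+1=6

6, 4, 8, 4, 6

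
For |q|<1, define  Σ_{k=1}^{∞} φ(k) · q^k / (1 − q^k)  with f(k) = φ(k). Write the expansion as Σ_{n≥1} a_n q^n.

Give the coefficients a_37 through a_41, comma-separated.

d|37:{1,37}  Σφ=1+36=37
q^38  k|38↦φ(k): 38:18 19:18 2:1 1:1  a_38=38
q^39  k|39↦φ(k): 39:24 13:12 3:2 1:1  a_39=39
n=40: 1·40 2·20 4·10 5·8 8·5 10·4 20·2 40·1  φ→[1+1+2+4+4+4+8+16]=40
q^41  k|41↦φ(k): 1:1 41:40  a_41=41

37, 38, 39, 40, 41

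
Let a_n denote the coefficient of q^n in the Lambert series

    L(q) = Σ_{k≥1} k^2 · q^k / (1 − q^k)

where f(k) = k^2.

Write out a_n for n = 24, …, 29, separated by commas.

[q^24] f(1)=1,f(2)=4,f(3)=9,f(4)=16,f(6)=36,f(8)=64,f(12)=144,f(24)=576 ⇒ 850
[q^25] f(1)=1,f(5)=25,f(25)=625 ⇒ 651
n=26: 26·1 13·2 2·13 1·26  f→[676+169+4+1]=850
d|27:{1,3,9,27}  Σf=1+9+81+729=820
q^28  k|28↦f(k): 1:1 2:4 4:16 7:49 14:196 28:784  a_28=1050
[q^29] f(1)=1,f(29)=841 ⇒ 842

850, 651, 850, 820, 1050, 842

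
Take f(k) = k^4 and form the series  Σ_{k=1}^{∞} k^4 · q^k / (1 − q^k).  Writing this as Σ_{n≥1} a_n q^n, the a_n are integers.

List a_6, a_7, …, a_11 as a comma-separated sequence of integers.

n=6: 6·1 3·2 2·3 1·6  f→[1296+81+16+1]=1394
[q^7] f(7)=2401,f(1)=1 ⇒ 2402
[q^8] f(1)=1,f(2)=16,f(4)=256,f(8)=4096 ⇒ 4369
n=9: 9·1 3·3 1·9  f→[6561+81+1]=6643
d|10:{10,5,2,1}  Σf=10000+625+16+1=10642
d|11:{11,1}  Σf=14641+1=14642

1394, 2402, 4369, 6643, 10642, 14642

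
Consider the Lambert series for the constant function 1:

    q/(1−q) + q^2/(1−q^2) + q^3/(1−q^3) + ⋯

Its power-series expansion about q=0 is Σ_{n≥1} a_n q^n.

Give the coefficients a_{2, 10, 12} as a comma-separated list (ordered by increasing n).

d|2:{1,2}  Σf=1+1=2
d|10:{1,2,5,10}  Σf=1+1+1+1=4
d|12:{1,2,3,4,6,12}  Σf=1+1+1+1+1+1=6

2, 4, 6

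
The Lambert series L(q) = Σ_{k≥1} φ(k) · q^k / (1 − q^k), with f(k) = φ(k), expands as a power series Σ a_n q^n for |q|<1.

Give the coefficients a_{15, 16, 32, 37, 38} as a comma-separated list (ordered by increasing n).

d|15:{15,5,3,1}  Σφ=8+4+2+1=15
d|16:{16,8,4,2,1}  Σφ=8+4+2+1+1=16
n=32: 1·32 2·16 4·8 8·4 16·2 32·1  φ→[1+1+2+4+8+16]=32
n=37: 37·1 1·37  φ→[36+1]=37
d|38:{1,2,19,38}  Σφ=1+1+18+18=38

15, 16, 32, 37, 38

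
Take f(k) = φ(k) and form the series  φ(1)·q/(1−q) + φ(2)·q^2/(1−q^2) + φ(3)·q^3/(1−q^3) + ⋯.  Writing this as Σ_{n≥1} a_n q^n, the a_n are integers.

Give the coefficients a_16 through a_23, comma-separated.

n=16: 1·16 2·8 4·4 8·2 16·1  φ→[1+1+2+4+8]=16
d|17:{1,17}  Σφ=1+16=17
n=18: 18·1 9·2 6·3 3·6 2·9 1·18  φ→[6+6+2+2+1+1]=18
d|19:{1,19}  Σφ=1+18=19
d|20:{20,10,5,4,2,1}  Σφ=8+4+4+2+1+1=20
[q^21] φ(21)=12,φ(7)=6,φ(3)=2,φ(1)=1 ⇒ 21
[q^22] φ(1)=1,φ(2)=1,φ(11)=10,φ(22)=10 ⇒ 22
q^23  k|23↦φ(k): 23:22 1:1  a_23=23

16, 17, 18, 19, 20, 21, 22, 23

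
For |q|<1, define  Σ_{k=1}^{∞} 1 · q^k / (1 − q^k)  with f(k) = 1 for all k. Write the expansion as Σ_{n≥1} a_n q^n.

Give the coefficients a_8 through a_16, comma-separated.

d|8:{1,2,4,8}  Σf=1+1+1+1=4
q^9  k|9↦f(k): 9:1 3:1 1:1  a_9=3
[q^10] f(1)=1,f(2)=1,f(5)=1,f(10)=1 ⇒ 4
n=11: 11·1 1·11  f→[1+1]=2
[q^12] f(1)=1,f(2)=1,f(3)=1,f(4)=1,f(6)=1,f(12)=1 ⇒ 6
q^13  k|13↦f(k): 1:1 13:1  a_13=2
q^14  k|14↦f(k): 1:1 2:1 7:1 14:1  a_14=4
n=15: 1·15 3·5 5·3 15·1  f→[1+1+1+1]=4
[q^16] f(16)=1,f(8)=1,f(4)=1,f(2)=1,f(1)=1 ⇒ 5

4, 3, 4, 2, 6, 2, 4, 4, 5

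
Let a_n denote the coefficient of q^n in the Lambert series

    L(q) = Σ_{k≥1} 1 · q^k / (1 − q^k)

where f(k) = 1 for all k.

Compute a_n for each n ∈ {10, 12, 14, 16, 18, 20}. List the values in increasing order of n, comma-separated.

4, 6, 4, 5, 6, 6

q^10  k|10↦f(k): 10:1 5:1 2:1 1:1  a_10=4
[q^12] f(1)=1,f(2)=1,f(3)=1,f(4)=1,f(6)=1,f(12)=1 ⇒ 6
n=14: 14·1 7·2 2·7 1·14  f→[1+1+1+1]=4
q^16  k|16↦f(k): 16:1 8:1 4:1 2:1 1:1  a_16=5
n=18: 18·1 9·2 6·3 3·6 2·9 1·18  f→[1+1+1+1+1+1]=6
q^20  k|20↦f(k): 20:1 10:1 5:1 4:1 2:1 1:1  a_20=6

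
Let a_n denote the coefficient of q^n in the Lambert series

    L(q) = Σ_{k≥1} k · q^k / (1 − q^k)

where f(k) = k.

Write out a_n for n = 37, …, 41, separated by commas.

38, 60, 56, 90, 42

q^37  k|37↦f(k): 1:1 37:37  a_37=38
q^38  k|38↦f(k): 1:1 2:2 19:19 38:38  a_38=60
q^39  k|39↦f(k): 39:39 13:13 3:3 1:1  a_39=56
n=40: 40·1 20·2 10·4 8·5 5·8 4·10 2·20 1·40  f→[40+20+10+8+5+4+2+1]=90
q^41  k|41↦f(k): 1:1 41:41  a_41=42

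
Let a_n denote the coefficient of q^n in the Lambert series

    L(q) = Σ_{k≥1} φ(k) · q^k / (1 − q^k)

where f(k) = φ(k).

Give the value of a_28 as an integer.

[q^28] φ(28)=12,φ(14)=6,φ(7)=6,φ(4)=2,φ(2)=1,φ(1)=1 ⇒ 28

a_28 = 28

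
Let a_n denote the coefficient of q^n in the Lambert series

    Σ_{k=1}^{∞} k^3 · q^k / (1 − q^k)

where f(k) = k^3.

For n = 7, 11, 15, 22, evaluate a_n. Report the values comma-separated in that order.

344, 1332, 3528, 11988

[q^7] f(1)=1,f(7)=343 ⇒ 344
[q^11] f(11)=1331,f(1)=1 ⇒ 1332
[q^15] f(1)=1,f(3)=27,f(5)=125,f(15)=3375 ⇒ 3528
[q^22] f(22)=10648,f(11)=1331,f(2)=8,f(1)=1 ⇒ 11988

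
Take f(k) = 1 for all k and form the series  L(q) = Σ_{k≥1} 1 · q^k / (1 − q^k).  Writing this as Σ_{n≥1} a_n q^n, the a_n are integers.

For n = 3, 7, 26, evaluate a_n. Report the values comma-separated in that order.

[q^3] f(3)=1,f(1)=1 ⇒ 2
q^7  k|7↦f(k): 1:1 7:1  a_7=2
n=26: 1·26 2·13 13·2 26·1  f→[1+1+1+1]=4

2, 2, 4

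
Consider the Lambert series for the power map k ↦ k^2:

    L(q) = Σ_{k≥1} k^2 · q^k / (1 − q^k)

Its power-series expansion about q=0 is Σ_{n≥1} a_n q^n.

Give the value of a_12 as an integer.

n=12: 1·12 2·6 3·4 4·3 6·2 12·1  f→[1+4+9+16+36+144]=210

a_12 = 210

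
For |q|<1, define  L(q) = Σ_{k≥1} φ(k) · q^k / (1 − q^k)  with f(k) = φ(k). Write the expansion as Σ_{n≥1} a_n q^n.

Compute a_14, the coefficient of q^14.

n=14: 14·1 7·2 2·7 1·14  φ→[6+6+1+1]=14

a_14 = 14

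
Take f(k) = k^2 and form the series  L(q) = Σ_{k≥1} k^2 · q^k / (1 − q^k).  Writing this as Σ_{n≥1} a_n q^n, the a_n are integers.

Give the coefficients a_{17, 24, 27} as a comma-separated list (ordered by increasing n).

290, 850, 820

d|17:{17,1}  Σf=289+1=290
n=24: 1·24 2·12 3·8 4·6 6·4 8·3 12·2 24·1  f→[1+4+9+16+36+64+144+576]=850
d|27:{1,3,9,27}  Σf=1+9+81+729=820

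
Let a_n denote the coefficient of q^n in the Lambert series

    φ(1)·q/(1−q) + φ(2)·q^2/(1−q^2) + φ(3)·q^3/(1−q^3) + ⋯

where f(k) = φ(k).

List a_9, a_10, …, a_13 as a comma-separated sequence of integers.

d|9:{1,3,9}  Σφ=1+2+6=9
n=10: 10·1 5·2 2·5 1·10  φ→[4+4+1+1]=10
d|11:{11,1}  Σφ=10+1=11
d|12:{12,6,4,3,2,1}  Σφ=4+2+2+2+1+1=12
n=13: 13·1 1·13  φ→[12+1]=13

9, 10, 11, 12, 13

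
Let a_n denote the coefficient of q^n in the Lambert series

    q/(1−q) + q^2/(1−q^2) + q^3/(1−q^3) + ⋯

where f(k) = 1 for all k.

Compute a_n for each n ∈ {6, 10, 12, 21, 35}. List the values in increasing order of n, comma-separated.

d|6:{6,3,2,1}  Σf=1+1+1+1=4
n=10: 1·10 2·5 5·2 10·1  f→[1+1+1+1]=4
n=12: 1·12 2·6 3·4 4·3 6·2 12·1  f→[1+1+1+1+1+1]=6
d|21:{21,7,3,1}  Σf=1+1+1+1=4
d|35:{1,5,7,35}  Σf=1+1+1+1=4

4, 4, 6, 4, 4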